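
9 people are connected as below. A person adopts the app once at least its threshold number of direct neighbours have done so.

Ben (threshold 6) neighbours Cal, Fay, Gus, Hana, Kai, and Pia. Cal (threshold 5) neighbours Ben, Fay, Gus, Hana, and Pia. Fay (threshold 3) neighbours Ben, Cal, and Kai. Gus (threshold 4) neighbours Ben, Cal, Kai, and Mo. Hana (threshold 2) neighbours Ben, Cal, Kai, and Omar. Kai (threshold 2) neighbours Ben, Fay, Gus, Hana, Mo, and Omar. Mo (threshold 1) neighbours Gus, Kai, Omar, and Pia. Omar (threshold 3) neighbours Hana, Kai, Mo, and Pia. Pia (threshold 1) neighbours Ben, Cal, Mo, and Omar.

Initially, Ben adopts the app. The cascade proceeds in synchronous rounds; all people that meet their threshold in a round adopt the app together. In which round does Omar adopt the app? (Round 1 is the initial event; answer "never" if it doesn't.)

5

Round 1 — Ben adopts the app (initial).
Round 2 — checking thresholds:
  Cal: 1 of 5 neighbours < 5, below threshold.
  Fay: 1 of 3 neighbours < 3, below threshold.
  Gus: 1 of 4 neighbours < 4, below threshold.
  Hana: 1 of 4 neighbours < 2, below threshold.
  Kai: 1 of 6 neighbours < 2, below threshold.
  Pia: 1 of 4 neighbours ≥ 1, adopts the app.
Round 3 — checking thresholds:
  Cal: 2 of 5 neighbours < 5, below threshold.
  Fay: 1 of 3 neighbours < 3, below threshold.
  Gus: 1 of 4 neighbours < 4, below threshold.
  Hana: 1 of 4 neighbours < 2, below threshold.
  Kai: 1 of 6 neighbours < 2, below threshold.
  Mo: 1 of 4 neighbours ≥ 1, adopts the app.
  Omar: 1 of 4 neighbours < 3, below threshold.
Round 4 — checking thresholds:
  Cal: 2 of 5 neighbours < 5, below threshold.
  Fay: 1 of 3 neighbours < 3, below threshold.
  Gus: 2 of 4 neighbours < 4, below threshold.
  Hana: 1 of 4 neighbours < 2, below threshold.
  Kai: 2 of 6 neighbours ≥ 2, adopts the app.
  Omar: 2 of 4 neighbours < 3, below threshold.
Round 5 — checking thresholds:
  Cal: 2 of 5 neighbours < 5, below threshold.
  Fay: 2 of 3 neighbours < 3, below threshold.
  Gus: 3 of 4 neighbours < 4, below threshold.
  Hana: 2 of 4 neighbours ≥ 2, adopts the app.
  Omar: 3 of 4 neighbours ≥ 3, adopts the app.
Round 6 — no new adoptions; cascade stops.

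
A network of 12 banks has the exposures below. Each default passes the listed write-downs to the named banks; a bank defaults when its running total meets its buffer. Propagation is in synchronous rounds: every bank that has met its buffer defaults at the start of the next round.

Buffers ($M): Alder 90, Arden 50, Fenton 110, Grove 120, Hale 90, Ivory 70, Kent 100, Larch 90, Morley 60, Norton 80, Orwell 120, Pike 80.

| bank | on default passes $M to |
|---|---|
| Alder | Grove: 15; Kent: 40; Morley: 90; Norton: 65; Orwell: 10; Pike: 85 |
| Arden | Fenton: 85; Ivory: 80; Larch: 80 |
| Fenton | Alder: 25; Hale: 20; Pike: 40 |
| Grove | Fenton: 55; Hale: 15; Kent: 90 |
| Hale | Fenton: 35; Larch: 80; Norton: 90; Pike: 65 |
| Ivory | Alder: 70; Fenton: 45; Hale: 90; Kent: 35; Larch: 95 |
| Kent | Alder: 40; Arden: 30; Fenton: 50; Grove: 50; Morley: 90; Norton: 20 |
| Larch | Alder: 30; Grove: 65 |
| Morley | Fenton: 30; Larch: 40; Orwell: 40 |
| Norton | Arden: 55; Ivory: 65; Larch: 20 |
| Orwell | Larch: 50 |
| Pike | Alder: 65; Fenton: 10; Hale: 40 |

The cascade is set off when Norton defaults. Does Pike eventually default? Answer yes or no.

Round 1 — Norton defaults (initial).
  Arden: +55 → 55 ≥ 50
  Ivory: +65 → 65 < 70
  Larch: +20 → 20 < 90
Round 2 — Arden defaults.
  Fenton: +85 → 85 < 110
  Ivory: +80 → 145 ≥ 70
  Larch: +80 → 100 ≥ 90
Round 3 — Ivory, Larch default.
  Alder: +70+30 → 100 ≥ 90
  Fenton: +45 → 130 ≥ 110
  Grove: +65 → 65 < 120
  Hale: +90 → 90 ≥ 90
  Kent: +35 → 35 < 100
Round 4 — Alder, Fenton, Hale default.
  Grove: +15 → 80 < 120
  Kent: +40 → 75 < 100
  Morley: +90 → 90 ≥ 60
  Orwell: +10 → 10 < 120
  Pike: +85+40+65 → 190 ≥ 80
Round 5 — Morley, Pike default.
  Orwell: +40 → 50 < 120
No further defaults.

yes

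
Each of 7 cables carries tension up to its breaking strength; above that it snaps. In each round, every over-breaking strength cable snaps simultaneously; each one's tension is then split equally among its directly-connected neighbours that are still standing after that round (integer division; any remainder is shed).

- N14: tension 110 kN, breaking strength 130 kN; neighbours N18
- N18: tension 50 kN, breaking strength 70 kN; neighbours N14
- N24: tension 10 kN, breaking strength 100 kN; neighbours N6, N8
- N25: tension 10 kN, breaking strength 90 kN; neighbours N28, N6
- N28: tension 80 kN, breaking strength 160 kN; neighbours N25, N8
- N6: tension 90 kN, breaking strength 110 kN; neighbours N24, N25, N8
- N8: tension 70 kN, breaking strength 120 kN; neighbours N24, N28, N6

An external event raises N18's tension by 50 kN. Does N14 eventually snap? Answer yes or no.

yes

Round 1 — N18 at 100 > 70. N18 snaps.
  N18 sheds 100 kN to N14: 100 each.
    N14: 110+100 = 210 > 130
Round 2 — N14 snaps.
  N14 sheds 210 kN: no online neighbours, lost.
No further breaks.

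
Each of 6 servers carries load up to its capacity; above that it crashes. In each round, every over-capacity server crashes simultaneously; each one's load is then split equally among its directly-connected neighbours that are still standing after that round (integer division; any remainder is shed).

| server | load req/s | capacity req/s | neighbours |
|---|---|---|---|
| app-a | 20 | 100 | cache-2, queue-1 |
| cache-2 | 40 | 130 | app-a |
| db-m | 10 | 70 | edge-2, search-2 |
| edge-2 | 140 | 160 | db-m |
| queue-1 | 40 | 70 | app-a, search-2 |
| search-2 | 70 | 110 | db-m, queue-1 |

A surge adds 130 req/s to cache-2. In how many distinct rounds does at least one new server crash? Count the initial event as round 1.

6

Round 1 — cache-2 at 170 > 130. cache-2 crashes.
  cache-2 sheds 170 req/s to app-a: 170 each.
    app-a: 20+170 = 190 > 100
Round 2 — app-a crashes.
  app-a sheds 190 req/s to queue-1: 190 each.
    queue-1: 40+190 = 230 > 70
Round 3 — queue-1 crashes.
  queue-1 sheds 230 req/s to search-2: 230 each.
    search-2: 70+230 = 300 > 110
Round 4 — search-2 crashes.
  search-2 sheds 300 req/s to db-m: 300 each.
    db-m: 10+300 = 310 > 70
Round 5 — db-m crashes.
  db-m sheds 310 req/s to edge-2: 310 each.
    edge-2: 140+310 = 450 > 160
Round 6 — edge-2 crashes.
  edge-2 sheds 450 req/s: no online neighbours, lost.
No further crashes.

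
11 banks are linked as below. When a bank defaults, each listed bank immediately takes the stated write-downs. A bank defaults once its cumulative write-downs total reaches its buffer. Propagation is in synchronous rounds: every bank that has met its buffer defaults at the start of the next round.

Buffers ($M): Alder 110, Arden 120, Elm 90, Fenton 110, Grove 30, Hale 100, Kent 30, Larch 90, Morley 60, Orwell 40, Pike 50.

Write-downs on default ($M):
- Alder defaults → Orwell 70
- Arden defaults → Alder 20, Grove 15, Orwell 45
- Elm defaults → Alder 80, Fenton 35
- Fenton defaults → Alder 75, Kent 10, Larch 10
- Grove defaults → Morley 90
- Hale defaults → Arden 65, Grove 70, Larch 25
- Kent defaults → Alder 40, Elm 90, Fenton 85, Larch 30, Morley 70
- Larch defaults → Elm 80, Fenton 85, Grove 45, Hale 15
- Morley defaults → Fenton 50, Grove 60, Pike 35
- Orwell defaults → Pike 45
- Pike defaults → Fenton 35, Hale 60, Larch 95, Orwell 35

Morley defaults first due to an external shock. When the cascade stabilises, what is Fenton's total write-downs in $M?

50

Round 1 — Morley defaults (initial).
  Fenton: +50 → 50 < 110
  Grove: +60 → 60 ≥ 30
  Pike: +35 → 35 < 50
Round 2 — Grove defaults.
No further defaults.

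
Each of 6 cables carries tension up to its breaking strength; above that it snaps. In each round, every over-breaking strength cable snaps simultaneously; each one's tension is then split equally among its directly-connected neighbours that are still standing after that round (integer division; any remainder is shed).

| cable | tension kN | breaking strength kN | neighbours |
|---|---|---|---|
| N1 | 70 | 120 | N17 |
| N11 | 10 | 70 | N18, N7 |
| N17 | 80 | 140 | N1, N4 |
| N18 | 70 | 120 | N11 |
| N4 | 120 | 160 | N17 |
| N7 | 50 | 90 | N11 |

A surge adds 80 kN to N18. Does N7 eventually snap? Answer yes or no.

yes

Round 1 — N18 at 150 > 120. N18 snaps.
  N18 sheds 150 kN to N11: 150 each.
    N11: 10+150 = 160 > 70
Round 2 — N11 snaps.
  N11 sheds 160 kN to N7: 160 each.
    N7: 50+160 = 210 > 90
Round 3 — N7 snaps.
  N7 sheds 210 kN: no online neighbours, lost.
No further breaks.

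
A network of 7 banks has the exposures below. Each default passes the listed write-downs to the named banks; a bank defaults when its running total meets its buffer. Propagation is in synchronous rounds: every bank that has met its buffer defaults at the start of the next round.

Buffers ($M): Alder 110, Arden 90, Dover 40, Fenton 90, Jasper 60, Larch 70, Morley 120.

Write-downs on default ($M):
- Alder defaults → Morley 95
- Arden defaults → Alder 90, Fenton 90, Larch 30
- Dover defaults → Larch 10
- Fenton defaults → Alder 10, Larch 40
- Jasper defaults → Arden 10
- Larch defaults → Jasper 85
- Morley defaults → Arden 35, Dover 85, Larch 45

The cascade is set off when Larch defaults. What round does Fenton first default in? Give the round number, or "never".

Round 1 — Larch defaults (initial).
  Jasper: +85 → 85 ≥ 60
Round 2 — Jasper defaults.
  Arden: +10 → 10 < 90
No further defaults.

never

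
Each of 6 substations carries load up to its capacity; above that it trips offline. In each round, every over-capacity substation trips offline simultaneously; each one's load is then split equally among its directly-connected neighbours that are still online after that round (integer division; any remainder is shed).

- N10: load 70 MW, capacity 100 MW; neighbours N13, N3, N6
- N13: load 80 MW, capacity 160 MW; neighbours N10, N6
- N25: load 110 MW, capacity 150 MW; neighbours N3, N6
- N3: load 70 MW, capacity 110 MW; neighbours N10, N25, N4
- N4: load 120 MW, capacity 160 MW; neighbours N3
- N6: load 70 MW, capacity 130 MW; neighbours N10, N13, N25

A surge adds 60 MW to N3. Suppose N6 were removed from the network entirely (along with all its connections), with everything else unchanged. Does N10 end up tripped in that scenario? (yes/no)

yes

With N6 removed:
Round 1 — N3 at 130 > 110. N3 trips offline.
  N3 sheds 130 MW to N10, N25, N4: 43 each (1 lost).
    N10: 70+43 = 113 > 100
    N25: 110+43 = 153 > 150
    N4: 120+43 = 163 > 160
Round 2 — N10, N25, N4 trip offline.
  N10 sheds 113 MW to N13: 113 each.
    N13: 80+113 = 193 > 160
  N25 sheds 153 MW: no online neighbours, lost.
  N4 sheds 163 MW: no online neighbours, lost.
Round 3 — N13 trips offline.
  N13 sheds 193 MW: no online neighbours, lost.
No further trips.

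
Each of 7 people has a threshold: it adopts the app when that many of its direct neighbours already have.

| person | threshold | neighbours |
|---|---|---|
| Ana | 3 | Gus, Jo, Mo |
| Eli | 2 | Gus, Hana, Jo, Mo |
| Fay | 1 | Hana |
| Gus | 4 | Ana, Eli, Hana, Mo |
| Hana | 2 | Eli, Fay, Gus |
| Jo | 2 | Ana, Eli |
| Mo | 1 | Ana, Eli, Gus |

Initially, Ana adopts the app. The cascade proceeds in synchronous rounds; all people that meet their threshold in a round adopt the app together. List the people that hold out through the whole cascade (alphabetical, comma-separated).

Eli, Fay, Gus, Hana, Jo

Round 1 — Ana adopts the app (initial).
Round 2 — checking thresholds:
  Gus: 1 of 4 neighbours < 4, below threshold.
  Jo: 1 of 2 neighbours < 2, below threshold.
  Mo: 1 of 3 neighbours ≥ 1, adopts the app.
Round 3 — no new adoptions; cascade stops.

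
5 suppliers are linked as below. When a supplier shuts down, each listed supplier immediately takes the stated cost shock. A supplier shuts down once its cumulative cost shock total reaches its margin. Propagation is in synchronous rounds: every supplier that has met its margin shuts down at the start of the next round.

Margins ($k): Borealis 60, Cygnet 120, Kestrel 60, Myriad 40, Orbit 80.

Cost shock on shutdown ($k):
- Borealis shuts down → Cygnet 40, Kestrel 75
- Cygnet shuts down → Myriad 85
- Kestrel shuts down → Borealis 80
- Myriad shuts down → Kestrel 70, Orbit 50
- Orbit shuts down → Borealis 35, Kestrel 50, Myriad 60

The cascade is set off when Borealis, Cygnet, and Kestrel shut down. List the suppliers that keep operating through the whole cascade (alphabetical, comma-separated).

Round 1 — Borealis, Cygnet, Kestrel shut down (initial).
  Myriad: +85 → 85 ≥ 40
Round 2 — Myriad shuts down.
  Orbit: +50 → 50 < 80
No further shutdowns.

Orbit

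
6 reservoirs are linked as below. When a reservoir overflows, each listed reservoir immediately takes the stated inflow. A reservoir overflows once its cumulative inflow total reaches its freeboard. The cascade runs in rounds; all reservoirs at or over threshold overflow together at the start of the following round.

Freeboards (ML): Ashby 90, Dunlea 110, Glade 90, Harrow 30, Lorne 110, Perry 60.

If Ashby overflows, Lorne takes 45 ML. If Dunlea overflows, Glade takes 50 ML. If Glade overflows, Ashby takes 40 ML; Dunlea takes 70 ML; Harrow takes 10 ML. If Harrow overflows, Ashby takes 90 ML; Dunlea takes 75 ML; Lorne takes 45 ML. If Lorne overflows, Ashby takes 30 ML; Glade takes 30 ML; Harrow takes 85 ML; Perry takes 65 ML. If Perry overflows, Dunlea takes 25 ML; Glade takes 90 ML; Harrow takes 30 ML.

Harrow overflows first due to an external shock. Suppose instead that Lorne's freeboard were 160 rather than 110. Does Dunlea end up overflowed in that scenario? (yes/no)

no

With Lorne's freeboard at 160:
Round 1 — Harrow overflows (initial).
  Ashby: +90 → 90 ≥ 90
  Dunlea: +75 → 75 < 110
  Lorne: +45 → 45 < 160
Round 2 — Ashby overflows.
  Lorne: +45 → 90 < 160
No further overflows.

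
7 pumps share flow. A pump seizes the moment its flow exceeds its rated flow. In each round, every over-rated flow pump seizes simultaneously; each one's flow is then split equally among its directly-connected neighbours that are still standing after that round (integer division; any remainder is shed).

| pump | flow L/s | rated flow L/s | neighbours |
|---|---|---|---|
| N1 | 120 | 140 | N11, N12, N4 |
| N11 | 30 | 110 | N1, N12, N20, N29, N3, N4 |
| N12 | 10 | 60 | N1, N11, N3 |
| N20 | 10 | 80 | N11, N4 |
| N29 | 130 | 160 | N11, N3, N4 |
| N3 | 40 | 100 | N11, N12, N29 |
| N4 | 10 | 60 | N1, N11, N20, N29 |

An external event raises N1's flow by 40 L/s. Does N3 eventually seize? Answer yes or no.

Round 1 — N1 at 160 > 140. N1 seizes.
  N1 sheds 160 L/s to N11, N12, N4: 53 each (1 lost).
    N11: 30+53 = 83 ≤ 110
    N12: 10+53 = 63 > 60
    N4: 10+53 = 63 > 60
Round 2 — N12, N4 seize.
  N12 sheds 63 L/s to N11, N3: 31 each (1 lost).
    N11: 83+31 = 114 > 110
    N3: 40+31 = 71 ≤ 100
  N4 sheds 63 L/s to N11, N20, N29: 21 each.
    N11: 114+21 = 135 > 110
    N20: 10+21 = 31 ≤ 80
    N29: 130+21 = 151 ≤ 160
Round 3 — N11 seizes.
  N11 sheds 135 L/s to N20, N29, N3: 45 each.
    N20: 31+45 = 76 ≤ 80
    N29: 151+45 = 196 > 160
    N3: 71+45 = 116 > 100
Round 4 — N29, N3 seize.
  N29 sheds 196 L/s: no online neighbours, lost.
  N3 sheds 116 L/s: no online neighbours, lost.
No further seizures.

yes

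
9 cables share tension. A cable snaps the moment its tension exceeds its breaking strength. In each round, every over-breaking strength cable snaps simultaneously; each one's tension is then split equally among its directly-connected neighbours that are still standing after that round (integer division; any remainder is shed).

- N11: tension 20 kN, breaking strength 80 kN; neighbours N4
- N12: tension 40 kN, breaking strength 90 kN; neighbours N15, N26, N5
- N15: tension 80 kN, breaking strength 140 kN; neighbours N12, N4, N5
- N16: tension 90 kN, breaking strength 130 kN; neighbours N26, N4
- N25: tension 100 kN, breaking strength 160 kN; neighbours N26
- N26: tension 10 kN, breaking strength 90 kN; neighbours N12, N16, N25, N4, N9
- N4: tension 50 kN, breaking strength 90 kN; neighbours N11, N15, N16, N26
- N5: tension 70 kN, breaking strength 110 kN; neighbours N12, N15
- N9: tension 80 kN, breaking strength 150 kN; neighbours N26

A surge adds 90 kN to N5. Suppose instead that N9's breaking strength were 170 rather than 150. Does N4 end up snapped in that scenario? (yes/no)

yes

With N9's breaking strength at 170:
Round 1 — N5 at 160 > 110. N5 snaps.
  N5 sheds 160 kN to N12, N15: 80 each.
    N12: 40+80 = 120 > 90
    N15: 80+80 = 160 > 140
Round 2 — N12, N15 snap.
  N12 sheds 120 kN to N26: 120 each.
    N26: 10+120 = 130 > 90
  N15 sheds 160 kN to N4: 160 each.
    N4: 50+160 = 210 > 90
Round 3 — N26, N4 snap.
  N26 sheds 130 kN to N16, N25, N9: 43 each (1 lost).
    N16: 90+43 = 133 > 130
    N25: 100+43 = 143 ≤ 160
    N9: 80+43 = 123 ≤ 170
  N4 sheds 210 kN to N11, N16: 105 each.
    N11: 20+105 = 125 > 80
    N16: 133+105 = 238 > 130
Round 4 — N11, N16 snap.
  N11 sheds 125 kN: no online neighbours, lost.
  N16 sheds 238 kN: no online neighbours, lost.
No further breaks.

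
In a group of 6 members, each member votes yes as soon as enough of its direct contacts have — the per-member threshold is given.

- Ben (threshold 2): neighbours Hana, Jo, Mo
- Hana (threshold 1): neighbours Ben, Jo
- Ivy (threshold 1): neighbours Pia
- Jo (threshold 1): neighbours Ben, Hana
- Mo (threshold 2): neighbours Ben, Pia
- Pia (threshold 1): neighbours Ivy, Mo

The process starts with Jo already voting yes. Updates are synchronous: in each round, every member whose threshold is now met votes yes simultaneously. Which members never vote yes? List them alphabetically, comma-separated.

Ivy, Mo, Pia

Round 1 — Jo votes yes (initial).
Round 2 — checking thresholds:
  Ben: 1 of 3 neighbours < 2, below threshold.
  Hana: 1 of 2 neighbours ≥ 1, votes yes.
Round 3 — checking thresholds:
  Ben: 2 of 3 neighbours ≥ 2, votes yes.
Round 4 — no new yes votes; cascade stops.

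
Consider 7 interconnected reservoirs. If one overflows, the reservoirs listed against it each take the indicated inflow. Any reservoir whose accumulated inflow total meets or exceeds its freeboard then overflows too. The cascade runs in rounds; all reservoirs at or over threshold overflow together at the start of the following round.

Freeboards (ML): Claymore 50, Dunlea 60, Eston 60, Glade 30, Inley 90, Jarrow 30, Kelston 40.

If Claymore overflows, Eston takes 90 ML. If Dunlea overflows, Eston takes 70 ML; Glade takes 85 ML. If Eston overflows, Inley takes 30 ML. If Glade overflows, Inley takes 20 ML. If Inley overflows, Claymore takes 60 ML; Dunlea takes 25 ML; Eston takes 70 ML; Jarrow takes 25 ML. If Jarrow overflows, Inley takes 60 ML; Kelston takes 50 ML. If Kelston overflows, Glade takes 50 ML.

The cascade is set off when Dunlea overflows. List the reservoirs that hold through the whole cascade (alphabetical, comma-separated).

Round 1 — Dunlea overflows (initial).
  Eston: +70 → 70 ≥ 60
  Glade: +85 → 85 ≥ 30
Round 2 — Eston, Glade overflow.
  Inley: +30+20 → 50 < 90
No further overflows.

Claymore, Inley, Jarrow, Kelston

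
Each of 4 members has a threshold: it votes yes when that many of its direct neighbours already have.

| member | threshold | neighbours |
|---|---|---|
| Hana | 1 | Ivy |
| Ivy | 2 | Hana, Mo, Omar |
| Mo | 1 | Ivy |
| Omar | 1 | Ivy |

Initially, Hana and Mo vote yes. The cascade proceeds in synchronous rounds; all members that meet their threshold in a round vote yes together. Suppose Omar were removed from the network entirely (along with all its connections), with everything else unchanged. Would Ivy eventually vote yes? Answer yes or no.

yes

With Omar removed:
Round 1 — Hana, Mo vote yes (initial).
Round 2 — checking thresholds:
  Ivy: 2 of 2 neighbours ≥ 2, votes yes.
Round 3 — no new yes votes; cascade stops.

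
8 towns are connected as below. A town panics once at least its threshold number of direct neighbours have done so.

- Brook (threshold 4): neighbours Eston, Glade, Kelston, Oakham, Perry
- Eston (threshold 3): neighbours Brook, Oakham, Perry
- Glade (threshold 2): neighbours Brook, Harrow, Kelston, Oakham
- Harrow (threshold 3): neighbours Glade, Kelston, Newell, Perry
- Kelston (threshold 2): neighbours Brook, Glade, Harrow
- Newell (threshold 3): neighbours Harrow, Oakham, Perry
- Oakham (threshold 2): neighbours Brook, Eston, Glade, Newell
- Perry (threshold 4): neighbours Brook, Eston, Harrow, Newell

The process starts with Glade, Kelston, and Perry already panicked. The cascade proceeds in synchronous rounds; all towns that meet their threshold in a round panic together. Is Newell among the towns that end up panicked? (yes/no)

Round 1 — Glade, Kelston, Perry panic (initial).
Round 2 — checking thresholds:
  Brook: 3 of 5 neighbours < 4, below threshold.
  Eston: 1 of 3 neighbours < 3, below threshold.
  Harrow: 3 of 4 neighbours ≥ 3, panics.
  Newell: 1 of 3 neighbours < 3, below threshold.
  Oakham: 1 of 4 neighbours < 2, below threshold.
Round 3 — no new panics; cascade stops.

no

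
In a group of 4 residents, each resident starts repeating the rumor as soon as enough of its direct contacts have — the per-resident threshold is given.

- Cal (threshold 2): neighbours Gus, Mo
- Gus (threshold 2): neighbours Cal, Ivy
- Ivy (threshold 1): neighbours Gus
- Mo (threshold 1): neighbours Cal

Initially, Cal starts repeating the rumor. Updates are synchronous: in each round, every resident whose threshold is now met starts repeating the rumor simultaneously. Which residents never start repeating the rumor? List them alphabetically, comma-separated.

Gus, Ivy

Round 1 — Cal starts repeating the rumor (initial).
Round 2 — checking thresholds:
  Gus: 1 of 2 neighbours < 2, not yet.
  Mo: 1 of 1 neighbours ≥ 1, starts repeating the rumor.
Round 3 — no new spreads; cascade stops.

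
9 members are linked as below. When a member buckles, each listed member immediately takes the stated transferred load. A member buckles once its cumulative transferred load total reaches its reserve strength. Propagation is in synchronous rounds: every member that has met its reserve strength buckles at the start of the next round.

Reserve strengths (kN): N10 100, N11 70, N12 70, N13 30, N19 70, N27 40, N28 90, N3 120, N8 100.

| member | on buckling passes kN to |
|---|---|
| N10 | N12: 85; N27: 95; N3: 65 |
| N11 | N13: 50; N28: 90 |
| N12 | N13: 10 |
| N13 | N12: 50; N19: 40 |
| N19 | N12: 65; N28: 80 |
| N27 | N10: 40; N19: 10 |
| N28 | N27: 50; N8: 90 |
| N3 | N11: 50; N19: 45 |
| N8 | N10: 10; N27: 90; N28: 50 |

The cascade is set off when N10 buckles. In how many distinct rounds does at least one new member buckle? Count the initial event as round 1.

2

Round 1 — N10 buckles (initial).
  N12: +85 → 85 ≥ 70
  N27: +95 → 95 ≥ 40
  N3: +65 → 65 < 120
Round 2 — N12, N27 buckle.
  N13: +10 → 10 < 30
  N19: +10 → 10 < 70
No further bucklings.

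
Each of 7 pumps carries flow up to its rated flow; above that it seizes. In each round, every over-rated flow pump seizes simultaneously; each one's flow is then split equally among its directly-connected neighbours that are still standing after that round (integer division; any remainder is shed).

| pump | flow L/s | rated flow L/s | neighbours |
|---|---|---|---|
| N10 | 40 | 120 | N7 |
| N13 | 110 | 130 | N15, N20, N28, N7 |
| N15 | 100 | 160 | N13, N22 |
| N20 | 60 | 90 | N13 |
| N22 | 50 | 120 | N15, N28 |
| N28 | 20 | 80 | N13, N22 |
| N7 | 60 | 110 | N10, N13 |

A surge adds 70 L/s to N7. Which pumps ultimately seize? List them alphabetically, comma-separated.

N13, N20, N7

Round 1 — N7 at 130 > 110. N7 seizes.
  N7 sheds 130 L/s to N10, N13: 65 each.
    N10: 40+65 = 105 ≤ 120
    N13: 110+65 = 175 > 130
Round 2 — N13 seizes.
  N13 sheds 175 L/s to N15, N20, N28: 58 each (1 lost).
    N15: 100+58 = 158 ≤ 160
    N20: 60+58 = 118 > 90
    N28: 20+58 = 78 ≤ 80
Round 3 — N20 seizes.
  N20 sheds 118 L/s: no online neighbours, lost.
No further seizures.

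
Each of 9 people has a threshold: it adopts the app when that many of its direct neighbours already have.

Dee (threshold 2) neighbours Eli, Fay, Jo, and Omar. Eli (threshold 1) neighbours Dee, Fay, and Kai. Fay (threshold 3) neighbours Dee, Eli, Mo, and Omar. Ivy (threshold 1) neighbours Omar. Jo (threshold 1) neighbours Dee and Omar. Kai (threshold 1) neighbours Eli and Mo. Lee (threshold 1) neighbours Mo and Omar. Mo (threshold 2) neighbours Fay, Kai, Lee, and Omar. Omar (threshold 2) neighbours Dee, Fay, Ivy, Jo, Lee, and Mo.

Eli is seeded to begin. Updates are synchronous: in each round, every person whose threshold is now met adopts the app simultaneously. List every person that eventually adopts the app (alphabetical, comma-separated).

Round 1 — Eli adopts the app (initial).
Round 2 — checking thresholds:
  Dee: 1 of 4 neighbours < 2, not yet.
  Fay: 1 of 4 neighbours < 3, not yet.
  Kai: 1 of 2 neighbours ≥ 1, adopts the app.
Round 3 — no new adoptions; cascade stops.

Eli, Kai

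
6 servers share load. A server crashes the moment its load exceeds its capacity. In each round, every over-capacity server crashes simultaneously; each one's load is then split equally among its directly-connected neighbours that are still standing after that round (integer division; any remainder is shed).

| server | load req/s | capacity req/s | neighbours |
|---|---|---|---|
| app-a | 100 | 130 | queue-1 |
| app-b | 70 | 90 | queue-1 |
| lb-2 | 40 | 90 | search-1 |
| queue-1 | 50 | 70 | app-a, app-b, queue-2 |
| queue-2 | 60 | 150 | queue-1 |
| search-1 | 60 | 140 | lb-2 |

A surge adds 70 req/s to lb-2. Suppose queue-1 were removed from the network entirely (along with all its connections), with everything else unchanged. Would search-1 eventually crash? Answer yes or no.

With queue-1 removed:
Round 1 — lb-2 at 110 > 90. lb-2 crashes.
  lb-2 sheds 110 req/s to search-1: 110 each.
    search-1: 60+110 = 170 > 140
Round 2 — search-1 crashes.
  search-1 sheds 170 req/s: no online neighbours, lost.
No further crashes.

yes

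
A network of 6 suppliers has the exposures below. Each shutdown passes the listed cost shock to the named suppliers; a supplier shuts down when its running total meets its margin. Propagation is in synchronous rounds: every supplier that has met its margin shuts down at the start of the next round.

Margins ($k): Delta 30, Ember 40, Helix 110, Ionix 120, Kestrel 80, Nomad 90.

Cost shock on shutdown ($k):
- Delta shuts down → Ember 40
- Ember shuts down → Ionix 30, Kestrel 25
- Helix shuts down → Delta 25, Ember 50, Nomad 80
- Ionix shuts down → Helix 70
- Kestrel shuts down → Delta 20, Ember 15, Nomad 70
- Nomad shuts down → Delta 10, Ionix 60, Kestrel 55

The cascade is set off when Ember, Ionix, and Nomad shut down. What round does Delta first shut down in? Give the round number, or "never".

3

Round 1 — Ember, Ionix, Nomad shut down (initial).
  Delta: +10 → 10 < 30
  Helix: +70 → 70 < 110
  Kestrel: +25+55 → 80 ≥ 80
Round 2 — Kestrel shuts down.
  Delta: +20 → 30 ≥ 30
Round 3 — Delta shuts down.
No further shutdowns.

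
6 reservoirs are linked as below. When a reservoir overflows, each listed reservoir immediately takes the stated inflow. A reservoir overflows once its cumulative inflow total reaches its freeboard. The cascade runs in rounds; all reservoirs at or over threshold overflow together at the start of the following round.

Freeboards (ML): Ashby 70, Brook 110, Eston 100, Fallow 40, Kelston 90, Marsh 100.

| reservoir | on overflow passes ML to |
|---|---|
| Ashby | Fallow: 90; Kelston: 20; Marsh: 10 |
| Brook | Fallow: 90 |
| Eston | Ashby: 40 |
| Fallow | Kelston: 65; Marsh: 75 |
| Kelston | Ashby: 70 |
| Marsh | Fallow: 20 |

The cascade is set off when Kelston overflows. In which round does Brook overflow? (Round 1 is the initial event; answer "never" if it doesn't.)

never

Round 1 — Kelston overflows (initial).
  Ashby: +70 → 70 ≥ 70
Round 2 — Ashby overflows.
  Fallow: +90 → 90 ≥ 40
  Marsh: +10 → 10 < 100
Round 3 — Fallow overflows.
  Marsh: +75 → 85 < 100
No further overflows.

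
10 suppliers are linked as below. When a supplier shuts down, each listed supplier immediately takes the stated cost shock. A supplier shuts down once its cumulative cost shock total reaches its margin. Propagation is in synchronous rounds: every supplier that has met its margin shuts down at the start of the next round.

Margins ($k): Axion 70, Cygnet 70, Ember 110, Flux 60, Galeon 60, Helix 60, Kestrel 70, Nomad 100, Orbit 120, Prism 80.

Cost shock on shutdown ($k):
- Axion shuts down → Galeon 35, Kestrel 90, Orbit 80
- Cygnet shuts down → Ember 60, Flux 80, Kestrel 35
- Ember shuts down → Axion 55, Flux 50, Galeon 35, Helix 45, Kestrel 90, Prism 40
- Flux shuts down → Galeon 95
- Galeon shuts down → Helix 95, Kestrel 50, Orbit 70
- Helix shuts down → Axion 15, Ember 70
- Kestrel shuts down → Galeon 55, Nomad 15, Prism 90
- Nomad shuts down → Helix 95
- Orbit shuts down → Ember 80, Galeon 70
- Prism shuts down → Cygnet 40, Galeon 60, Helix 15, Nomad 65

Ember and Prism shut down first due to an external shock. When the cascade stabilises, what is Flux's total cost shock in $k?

50

Round 1 — Ember, Prism shut down (initial).
  Axion: +55 → 55 < 70
  Cygnet: +40 → 40 < 70
  Flux: +50 → 50 < 60
  Galeon: +35+60 → 95 ≥ 60
  Helix: +45+15 → 60 ≥ 60
  Kestrel: +90 → 90 ≥ 70
  Nomad: +65 → 65 < 100
Round 2 — Galeon, Helix, Kestrel shut down.
  Axion: +15 → 70 ≥ 70
  Nomad: +15 → 80 < 100
  Orbit: +70 → 70 < 120
Round 3 — Axion shuts down.
  Orbit: +80 → 150 ≥ 120
Round 4 — Orbit shuts down.
No further shutdowns.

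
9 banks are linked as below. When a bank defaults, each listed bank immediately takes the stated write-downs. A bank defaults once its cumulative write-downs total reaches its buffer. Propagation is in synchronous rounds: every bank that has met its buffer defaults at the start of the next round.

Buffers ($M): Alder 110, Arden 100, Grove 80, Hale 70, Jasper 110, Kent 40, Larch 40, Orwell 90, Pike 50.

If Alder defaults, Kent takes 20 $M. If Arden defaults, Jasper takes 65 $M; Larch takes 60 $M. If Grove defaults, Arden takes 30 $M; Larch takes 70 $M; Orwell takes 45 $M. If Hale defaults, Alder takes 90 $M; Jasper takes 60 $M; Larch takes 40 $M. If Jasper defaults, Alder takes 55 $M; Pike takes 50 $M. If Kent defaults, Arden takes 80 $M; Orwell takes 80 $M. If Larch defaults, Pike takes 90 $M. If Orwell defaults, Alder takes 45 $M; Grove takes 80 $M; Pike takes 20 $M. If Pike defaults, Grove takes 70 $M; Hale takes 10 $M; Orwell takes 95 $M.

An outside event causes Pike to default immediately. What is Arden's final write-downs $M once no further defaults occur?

30

Round 1 — Pike defaults (initial).
  Grove: +70 → 70 < 80
  Hale: +10 → 10 < 70
  Orwell: +95 → 95 ≥ 90
Round 2 — Orwell defaults.
  Alder: +45 → 45 < 110
  Grove: +80 → 150 ≥ 80
Round 3 — Grove defaults.
  Arden: +30 → 30 < 100
  Larch: +70 → 70 ≥ 40
Round 4 — Larch defaults.
No further defaults.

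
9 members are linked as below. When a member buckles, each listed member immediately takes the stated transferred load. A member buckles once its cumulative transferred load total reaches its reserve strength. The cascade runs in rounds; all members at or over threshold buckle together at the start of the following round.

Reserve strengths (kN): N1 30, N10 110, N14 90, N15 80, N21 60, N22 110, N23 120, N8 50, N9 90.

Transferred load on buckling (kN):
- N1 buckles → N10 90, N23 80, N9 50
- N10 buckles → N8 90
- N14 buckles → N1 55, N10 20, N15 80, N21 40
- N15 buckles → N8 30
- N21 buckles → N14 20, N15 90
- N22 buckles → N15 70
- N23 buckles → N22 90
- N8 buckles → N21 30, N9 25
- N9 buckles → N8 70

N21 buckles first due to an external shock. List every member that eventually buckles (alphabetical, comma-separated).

N15, N21

Round 1 — N21 buckles (initial).
  N14: +20 → 20 < 90
  N15: +90 → 90 ≥ 80
Round 2 — N15 buckles.
  N8: +30 → 30 < 50
No further bucklings.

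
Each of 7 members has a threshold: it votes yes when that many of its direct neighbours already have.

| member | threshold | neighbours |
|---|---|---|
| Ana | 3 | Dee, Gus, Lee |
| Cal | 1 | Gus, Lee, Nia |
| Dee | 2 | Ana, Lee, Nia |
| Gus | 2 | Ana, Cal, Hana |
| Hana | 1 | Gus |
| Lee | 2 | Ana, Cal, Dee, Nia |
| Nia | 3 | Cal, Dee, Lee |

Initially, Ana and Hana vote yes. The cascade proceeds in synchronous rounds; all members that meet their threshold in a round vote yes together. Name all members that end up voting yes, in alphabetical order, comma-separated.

Ana, Cal, Dee, Gus, Hana, Lee, Nia

Round 1 — Ana, Hana vote yes (initial).
Round 2 — checking thresholds:
  Dee: 1 of 3 neighbours < 2, holds.
  Gus: 2 of 3 neighbours ≥ 2, votes yes.
  Lee: 1 of 4 neighbours < 2, holds.
Round 3 — checking thresholds:
  Cal: 1 of 3 neighbours ≥ 1, votes yes.
  Dee: 1 of 3 neighbours < 2, holds.
  Lee: 1 of 4 neighbours < 2, holds.
Round 4 — checking thresholds:
  Dee: 1 of 3 neighbours < 2, holds.
  Lee: 2 of 4 neighbours ≥ 2, votes yes.
  Nia: 1 of 3 neighbours < 3, holds.
Round 5 — checking thresholds:
  Dee: 2 of 3 neighbours ≥ 2, votes yes.
  Nia: 2 of 3 neighbours < 3, holds.
Round 6 — checking thresholds:
  Nia: 3 of 3 neighbours ≥ 3, votes yes.
Round 7 — no new yes votes; cascade stops.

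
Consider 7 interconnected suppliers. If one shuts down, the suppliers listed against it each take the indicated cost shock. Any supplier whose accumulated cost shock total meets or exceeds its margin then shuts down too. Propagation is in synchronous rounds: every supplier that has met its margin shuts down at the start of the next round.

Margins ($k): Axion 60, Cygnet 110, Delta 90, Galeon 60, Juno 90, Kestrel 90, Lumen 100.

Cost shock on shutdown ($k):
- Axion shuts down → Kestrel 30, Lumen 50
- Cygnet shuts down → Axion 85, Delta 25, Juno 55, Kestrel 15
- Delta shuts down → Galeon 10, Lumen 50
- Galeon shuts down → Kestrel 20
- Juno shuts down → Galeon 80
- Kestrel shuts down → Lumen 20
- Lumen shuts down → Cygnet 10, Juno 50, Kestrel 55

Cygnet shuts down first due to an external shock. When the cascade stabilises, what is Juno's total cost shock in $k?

Round 1 — Cygnet shuts down (initial).
  Axion: +85 → 85 ≥ 60
  Delta: +25 → 25 < 90
  Juno: +55 → 55 < 90
  Kestrel: +15 → 15 < 90
Round 2 — Axion shuts down.
  Kestrel: +30 → 45 < 90
  Lumen: +50 → 50 < 100
No further shutdowns.

55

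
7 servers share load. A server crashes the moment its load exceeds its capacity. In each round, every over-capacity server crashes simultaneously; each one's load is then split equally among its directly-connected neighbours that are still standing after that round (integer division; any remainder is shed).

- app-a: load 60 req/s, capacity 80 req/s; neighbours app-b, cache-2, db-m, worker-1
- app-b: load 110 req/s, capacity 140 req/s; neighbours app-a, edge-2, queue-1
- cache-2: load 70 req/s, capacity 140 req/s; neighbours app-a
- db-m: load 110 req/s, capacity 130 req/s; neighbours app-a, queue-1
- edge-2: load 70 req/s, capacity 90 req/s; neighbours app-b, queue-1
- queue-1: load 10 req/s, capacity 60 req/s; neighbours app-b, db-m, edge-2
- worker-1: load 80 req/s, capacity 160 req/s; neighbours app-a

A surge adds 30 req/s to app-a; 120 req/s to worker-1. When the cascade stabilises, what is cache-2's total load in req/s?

100

Round 1 — app-a at 90 > 80; worker-1 at 200 > 160. app-a, worker-1 crash.
  app-a sheds 90 req/s to app-b, cache-2, db-m: 30 each.
    app-b: 110+30 = 140 ≤ 140
    cache-2: 70+30 = 100 ≤ 140
    db-m: 110+30 = 140 > 130
  worker-1 sheds 200 req/s: no online neighbours, lost.
Round 2 — db-m crashes.
  db-m sheds 140 req/s to queue-1: 140 each.
    queue-1: 10+140 = 150 > 60
Round 3 — queue-1 crashes.
  queue-1 sheds 150 req/s to app-b, edge-2: 75 each.
    app-b: 140+75 = 215 > 140
    edge-2: 70+75 = 145 > 90
Round 4 — app-b, edge-2 crash.
  app-b sheds 215 req/s: no online neighbours, lost.
  edge-2 sheds 145 req/s: no online neighbours, lost.
No further crashes.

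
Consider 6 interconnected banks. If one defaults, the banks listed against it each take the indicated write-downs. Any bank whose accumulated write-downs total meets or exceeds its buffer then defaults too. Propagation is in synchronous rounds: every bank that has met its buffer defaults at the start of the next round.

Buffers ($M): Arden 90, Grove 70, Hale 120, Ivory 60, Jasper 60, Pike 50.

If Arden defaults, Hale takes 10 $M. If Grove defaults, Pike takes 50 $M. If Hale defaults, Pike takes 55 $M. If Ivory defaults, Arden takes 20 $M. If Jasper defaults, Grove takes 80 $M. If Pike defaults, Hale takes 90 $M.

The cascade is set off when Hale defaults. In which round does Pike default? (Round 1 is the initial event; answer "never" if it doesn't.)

2

Round 1 — Hale defaults (initial).
  Pike: +55 → 55 ≥ 50
Round 2 — Pike defaults.
No further defaults.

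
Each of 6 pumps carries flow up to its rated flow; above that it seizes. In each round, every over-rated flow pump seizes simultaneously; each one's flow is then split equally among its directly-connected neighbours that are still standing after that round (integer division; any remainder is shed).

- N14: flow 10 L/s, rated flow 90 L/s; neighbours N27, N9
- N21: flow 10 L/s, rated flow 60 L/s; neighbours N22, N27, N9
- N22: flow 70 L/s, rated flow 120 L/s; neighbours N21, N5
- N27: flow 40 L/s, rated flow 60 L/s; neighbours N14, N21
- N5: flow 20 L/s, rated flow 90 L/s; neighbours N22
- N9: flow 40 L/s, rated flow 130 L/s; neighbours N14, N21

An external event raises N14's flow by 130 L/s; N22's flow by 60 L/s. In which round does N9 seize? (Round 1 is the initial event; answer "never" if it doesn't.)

3

Round 1 — N14 at 140 > 90; N22 at 130 > 120. N14, N22 seize.
  N14 sheds 140 L/s to N27, N9: 70 each.
    N27: 40+70 = 110 > 60
    N9: 40+70 = 110 ≤ 130
  N22 sheds 130 L/s to N21, N5: 65 each.
    N21: 10+65 = 75 > 60
    N5: 20+65 = 85 ≤ 90
Round 2 — N21, N27 seize.
  N21 sheds 75 L/s to N9: 75 each.
    N9: 110+75 = 185 > 130
  N27 sheds 110 L/s: no online neighbours, lost.
Round 3 — N9 seizes.
  N9 sheds 185 L/s: no online neighbours, lost.
No further seizures.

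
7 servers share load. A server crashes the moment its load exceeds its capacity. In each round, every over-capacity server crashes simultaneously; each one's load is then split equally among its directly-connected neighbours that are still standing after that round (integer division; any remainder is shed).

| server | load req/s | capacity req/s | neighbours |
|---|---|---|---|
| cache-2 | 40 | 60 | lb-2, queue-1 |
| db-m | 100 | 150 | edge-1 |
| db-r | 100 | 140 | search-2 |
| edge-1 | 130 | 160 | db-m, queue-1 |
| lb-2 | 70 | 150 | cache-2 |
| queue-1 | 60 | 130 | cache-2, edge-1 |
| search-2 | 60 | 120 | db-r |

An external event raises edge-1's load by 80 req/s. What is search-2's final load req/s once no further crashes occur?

60

Round 1 — edge-1 at 210 > 160. edge-1 crashes.
  edge-1 sheds 210 req/s to db-m, queue-1: 105 each.
    db-m: 100+105 = 205 > 150
    queue-1: 60+105 = 165 > 130
Round 2 — db-m, queue-1 crash.
  db-m sheds 205 req/s: no online neighbours, lost.
  queue-1 sheds 165 req/s to cache-2: 165 each.
    cache-2: 40+165 = 205 > 60
Round 3 — cache-2 crashes.
  cache-2 sheds 205 req/s to lb-2: 205 each.
    lb-2: 70+205 = 275 > 150
Round 4 — lb-2 crashes.
  lb-2 sheds 275 req/s: no online neighbours, lost.
No further crashes.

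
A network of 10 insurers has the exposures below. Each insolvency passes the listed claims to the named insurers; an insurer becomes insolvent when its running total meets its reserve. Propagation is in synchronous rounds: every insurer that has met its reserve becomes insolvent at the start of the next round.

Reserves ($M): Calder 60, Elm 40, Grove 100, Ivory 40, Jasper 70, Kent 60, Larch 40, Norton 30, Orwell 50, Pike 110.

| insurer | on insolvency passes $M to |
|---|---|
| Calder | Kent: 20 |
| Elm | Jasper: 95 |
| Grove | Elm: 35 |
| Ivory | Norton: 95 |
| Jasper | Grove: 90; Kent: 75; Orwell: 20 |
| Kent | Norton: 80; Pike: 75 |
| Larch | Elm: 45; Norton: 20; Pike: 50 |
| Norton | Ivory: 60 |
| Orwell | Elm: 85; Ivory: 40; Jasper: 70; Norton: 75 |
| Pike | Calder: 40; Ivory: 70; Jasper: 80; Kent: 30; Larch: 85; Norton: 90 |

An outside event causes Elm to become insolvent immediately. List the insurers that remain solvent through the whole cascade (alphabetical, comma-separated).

Round 1 — Elm becomes insolvent (initial).
  Jasper: +95 → 95 ≥ 70
Round 2 — Jasper becomes insolvent.
  Grove: +90 → 90 < 100
  Kent: +75 → 75 ≥ 60
  Orwell: +20 → 20 < 50
Round 3 — Kent becomes insolvent.
  Norton: +80 → 80 ≥ 30
  Pike: +75 → 75 < 110
Round 4 — Norton becomes insolvent.
  Ivory: +60 → 60 ≥ 40
Round 5 — Ivory becomes insolvent.
No further insolvencies.

Calder, Grove, Larch, Orwell, Pike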